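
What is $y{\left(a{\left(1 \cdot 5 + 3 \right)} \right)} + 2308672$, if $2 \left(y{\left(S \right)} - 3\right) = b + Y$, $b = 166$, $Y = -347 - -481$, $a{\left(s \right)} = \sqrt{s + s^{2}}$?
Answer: $2308825$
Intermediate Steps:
$Y = 134$ ($Y = -347 + 481 = 134$)
$y{\left(S \right)} = 153$ ($y{\left(S \right)} = 3 + \frac{166 + 134}{2} = 3 + \frac{1}{2} \cdot 300 = 3 + 150 = 153$)
$y{\left(a{\left(1 \cdot 5 + 3 \right)} \right)} + 2308672 = 153 + 2308672 = 2308825$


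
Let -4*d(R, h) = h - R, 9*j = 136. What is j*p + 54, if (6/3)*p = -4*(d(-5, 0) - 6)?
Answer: 2458/9 ≈ 273.11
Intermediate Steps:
j = 136/9 (j = (⅑)*136 = 136/9 ≈ 15.111)
d(R, h) = -h/4 + R/4 (d(R, h) = -(h - R)/4 = -h/4 + R/4)
p = 29/2 (p = (-4*((-¼*0 + (¼)*(-5)) - 6))/2 = (-4*((0 - 5/4) - 6))/2 = (-4*(-5/4 - 6))/2 = (-4*(-29/4))/2 = (½)*29 = 29/2 ≈ 14.500)
j*p + 54 = (136/9)*(29/2) + 54 = 1972/9 + 54 = 2458/9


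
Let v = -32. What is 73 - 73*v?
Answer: 2409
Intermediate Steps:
73 - 73*v = 73 - 73*(-32) = 73 + 2336 = 2409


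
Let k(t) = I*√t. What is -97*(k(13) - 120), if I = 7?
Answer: 11640 - 679*√13 ≈ 9191.8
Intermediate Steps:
k(t) = 7*√t
-97*(k(13) - 120) = -97*(7*√13 - 120) = -97*(-120 + 7*√13) = 11640 - 679*√13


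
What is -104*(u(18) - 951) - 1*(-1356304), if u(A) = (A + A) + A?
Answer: 1449592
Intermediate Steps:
u(A) = 3*A (u(A) = 2*A + A = 3*A)
-104*(u(18) - 951) - 1*(-1356304) = -104*(3*18 - 951) - 1*(-1356304) = -104*(54 - 951) + 1356304 = -104*(-897) + 1356304 = 93288 + 1356304 = 1449592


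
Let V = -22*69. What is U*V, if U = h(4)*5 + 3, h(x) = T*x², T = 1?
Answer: -125994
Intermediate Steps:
h(x) = x² (h(x) = 1*x² = x²)
U = 83 (U = 4²*5 + 3 = 16*5 + 3 = 80 + 3 = 83)
V = -1518
U*V = 83*(-1518) = -125994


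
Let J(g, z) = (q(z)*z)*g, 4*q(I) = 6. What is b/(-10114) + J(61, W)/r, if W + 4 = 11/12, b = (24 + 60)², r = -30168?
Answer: -840047983/1220476608 ≈ -0.68830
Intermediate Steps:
q(I) = 3/2 (q(I) = (¼)*6 = 3/2)
b = 7056 (b = 84² = 7056)
W = -37/12 (W = -4 + 11/12 = -37/12 ≈ -3.0833)
J(g, z) = 3*g*z/2 (J(g, z) = (3*z/2)*g = 3*g*z/2)
b/(-10114) + J(61, W)/r = 7056/(-10114) + ((3/2)*61*(-37/12))/(-30168) = 7056*(-1/10114) - 2257/8*(-1/30168) = -3528/5057 + 2257/241344 = -840047983/1220476608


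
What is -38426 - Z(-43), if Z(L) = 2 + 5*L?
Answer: -38213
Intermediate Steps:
-38426 - Z(-43) = -38426 - (2 + 5*(-43)) = -38426 - (2 - 215) = -38426 - 1*(-213) = -38426 + 213 = -38213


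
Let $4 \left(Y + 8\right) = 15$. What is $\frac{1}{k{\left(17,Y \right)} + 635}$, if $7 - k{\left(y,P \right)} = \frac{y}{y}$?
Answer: $\frac{1}{641} \approx 0.0015601$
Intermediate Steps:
$Y = - \frac{17}{4}$ ($Y = -8 + \frac{1}{4} \cdot 15 = -8 + \frac{15}{4} = - \frac{17}{4} \approx -4.25$)
$k{\left(y,P \right)} = 6$ ($k{\left(y,P \right)} = 7 - \frac{y}{y} = 7 - 1 = 6$)
$\frac{1}{k{\left(17,Y \right)} + 635} = \frac{1}{6 + 635} = \frac{1}{641}$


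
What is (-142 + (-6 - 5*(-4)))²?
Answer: 16384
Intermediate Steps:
(-142 + (-6 - 5*(-4)))² = (-142 + (-6 + 20))² = (-142 + 14)² = (-128)² = 16384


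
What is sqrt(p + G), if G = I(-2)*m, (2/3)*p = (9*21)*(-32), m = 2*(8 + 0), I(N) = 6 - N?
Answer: 4*I*sqrt(559) ≈ 94.573*I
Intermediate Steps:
m = 16 (m = 2*8 = 16)
p = -9072 (p = 3*((9*21)*(-32))/2 = 3*(189*(-32))/2 = (3/2)*(-6048) = -9072)
G = 128 (G = (6 - 1*(-2))*16 = (6 + 2)*16 = 8*16 = 128)
sqrt(p + G) = sqrt(-9072 + 128) = sqrt(-8944) = 4*I*sqrt(559)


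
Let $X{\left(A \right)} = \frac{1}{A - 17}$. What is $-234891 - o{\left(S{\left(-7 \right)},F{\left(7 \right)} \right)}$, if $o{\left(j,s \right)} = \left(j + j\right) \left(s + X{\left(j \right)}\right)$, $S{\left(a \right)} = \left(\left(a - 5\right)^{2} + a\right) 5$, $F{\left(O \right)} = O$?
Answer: $- \frac{81657339}{334} \approx -2.4448 \cdot 10^{5}$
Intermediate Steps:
$X{\left(A \right)} = \frac{1}{-17 + A}$
$S{\left(a \right)} = 5 a + 5 \left(-5 + a\right)^{2}$ ($S{\left(a \right)} = \left(\left(-5 + a\right)^{2} + a\right) 5 = \left(a + \left(-5 + a\right)^{2}\right) 5 = 5 a + 5 \left(-5 + a\right)^{2}$)
$o{\left(j,s \right)} = 2 j \left(s + \frac{1}{-17 + j}\right)$ ($o{\left(j,s \right)} = \left(j + j\right) \left(s + \frac{1}{-17 + j}\right) = 2 j \left(s + \frac{1}{-17 + j}\right)$)
$-234891 - o{\left(S{\left(-7 \right)},F{\left(7 \right)} \right)} = -234891 - \frac{2 \left(5 \left(-7\right) + 5 \left(-5 - 7\right)^{2}\right) \left(1 + 7 \left(-17 + \left(5 \left(-7\right) + 5 \left(-5 - 7\right)^{2}\right)\right)\right)}{-17 + \left(5 \left(-7\right) + 5 \left(-5 - 7\right)^{2}\right)} = -234891 - \frac{2 \left(-35 + 5 \left(-12\right)^{2}\right) \left(1 + 7 \left(-17 - \left(35 - 5 \left(-12\right)^{2}\right)\right)\right)}{-17 - \left(35 - 5 \left(-12\right)^{2}\right)} = -234891 - \frac{2 \left(-35 + 5 \cdot 144\right) \left(1 + 7 \left(-17 + \left(-35 + 5 \cdot 144\right)\right)\right)}{-17 + \left(-35 + 5 \cdot 144\right)} = -234891 - \frac{2 \left(-35 + 720\right) \left(1 + 7 \left(-17 + \left(-35 + 720\right)\right)\right)}{-17 + \left(-35 + 720\right)} = -234891 - 2 \cdot 685 \frac{1}{-17 + 685} \left(1 + 7 \left(-17 + 685\right)\right) = -234891 - 2 \cdot 685 \cdot \frac{1}{668} \left(1 + 7 \cdot 668\right) = -234891 - 2 \cdot 685 \cdot \frac{1}{668} \left(1 + 4676\right) = -234891 - 2 \cdot 685 \cdot \frac{1}{668} \cdot 4677 = -234891 - \frac{3203745}{334} = - \frac{81657339}{334}$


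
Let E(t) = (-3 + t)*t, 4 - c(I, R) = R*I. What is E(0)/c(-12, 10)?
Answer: 0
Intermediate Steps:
c(I, R) = 4 - I*R (c(I, R) = 4 - R*I = 4 - I*R)
E(t) = t*(-3 + t)
E(0)/c(-12, 10) = (0*(-3 + 0))/(4 - 1*(-12)*10) = (0*(-3))/(4 + 120) = 0/124 = 0*(1/124) = 0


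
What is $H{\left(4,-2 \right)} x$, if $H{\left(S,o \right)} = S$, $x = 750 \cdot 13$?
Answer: $39000$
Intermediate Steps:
$x = 9750$
$H{\left(4,-2 \right)} x = 4 \cdot 9750 = 39000$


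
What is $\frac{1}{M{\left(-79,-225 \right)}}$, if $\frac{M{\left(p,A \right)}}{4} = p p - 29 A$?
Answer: $\frac{1}{51064} \approx 1.9583 \cdot 10^{-5}$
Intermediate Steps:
$M{\left(p,A \right)} = - 116 A + 4 p^{2}$ ($M{\left(p,A \right)} = 4 \left(p p - 29 A\right) = 4 \left(p^{2} - 29 A\right) = - 116 A + 4 p^{2}$)
$\frac{1}{M{\left(-79,-225 \right)}} = \frac{1}{\left(-116\right) \left(-225\right) + 4 \left(-79\right)^{2}} = \frac{1}{26100 + 4 \cdot 6241} = \frac{1}{26100 + 24964} = \frac{1}{51064}$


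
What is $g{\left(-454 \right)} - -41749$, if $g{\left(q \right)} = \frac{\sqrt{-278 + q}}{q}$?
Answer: $41749 - \frac{i \sqrt{183}}{227} \approx 41749.0 - 0.059594 i$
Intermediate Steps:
$g{\left(q \right)} = \frac{\sqrt{-278 + q}}{q}$
$g{\left(-454 \right)} - -41749 = \frac{\sqrt{-278 - 454}}{-454} - -41749 = - \frac{\sqrt{-732}}{454} + 41749 = - \frac{2 i \sqrt{183}}{454} + 41749 = - \frac{i \sqrt{183}}{227} + 41749 = 41749 - \frac{i \sqrt{183}}{227}$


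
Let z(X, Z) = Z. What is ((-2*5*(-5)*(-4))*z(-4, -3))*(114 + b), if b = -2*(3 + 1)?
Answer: 63600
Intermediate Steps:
b = -8 (b = -2*4 = -8)
((-2*5*(-5)*(-4))*z(-4, -3))*(114 + b) = (-2*5*(-5)*(-4)*(-3))*(114 - 8) = (-(-50)*(-4)*(-3))*106 = (-2*100*(-3))*106 = -200*(-3)*106 = 600*106 = 63600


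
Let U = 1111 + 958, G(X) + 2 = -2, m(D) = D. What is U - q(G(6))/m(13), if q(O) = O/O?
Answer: 26896/13 ≈ 2068.9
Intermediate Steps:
G(X) = -4 (G(X) = -2 - 2 = -4)
q(O) = 1
U = 2069
U - q(G(6))/m(13) = 2069 - 1/13 = 26896/13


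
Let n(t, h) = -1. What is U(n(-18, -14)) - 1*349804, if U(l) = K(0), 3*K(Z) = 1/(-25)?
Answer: -26235301/75 ≈ -3.4980e+5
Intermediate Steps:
K(Z) = -1/75 (K(Z) = (1/3)/(-25) = (1/3)*(-1/25) = -1/75)
U(l) = -1/75
U(n(-18, -14)) - 1*349804 = -1/75 - 1*349804 = -1/75 - 349804 = -26235301/75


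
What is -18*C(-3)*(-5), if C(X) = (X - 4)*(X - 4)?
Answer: 4410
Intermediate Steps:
C(X) = (-4 + X)² (C(X) = (-4 + X)*(-4 + X) = (-4 + X)²)
-18*C(-3)*(-5) = -18*(-4 - 3)²*(-5) = -18*(-7)²*(-5) = -18*49*(-5) = -882*(-5) = 4410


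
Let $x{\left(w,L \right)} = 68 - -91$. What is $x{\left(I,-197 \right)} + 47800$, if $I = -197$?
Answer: $47959$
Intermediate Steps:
$x{\left(w,L \right)} = 159$ ($x{\left(w,L \right)} = 68 + 91 = 159$)
$x{\left(I,-197 \right)} + 47800 = 159 + 47800 = 47959$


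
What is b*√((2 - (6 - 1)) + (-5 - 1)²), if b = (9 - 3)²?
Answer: 36*√33 ≈ 206.80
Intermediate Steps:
b = 36 (b = 6² = 36)
b*√((2 - (6 - 1)) + (-5 - 1)²) = 36*√((2 - (6 - 1)) + (-5 - 1)²) = 36*√((2 - 1*5) + (-6)²) = 36*√((2 - 5) + 36) = 36*√(-3 + 36) = 36*√33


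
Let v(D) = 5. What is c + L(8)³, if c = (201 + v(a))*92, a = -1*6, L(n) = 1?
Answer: 18953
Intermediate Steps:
a = -6
c = 18952 (c = (201 + 5)*92 = 206*92 = 18952)
c + L(8)³ = 18952 + 1³ = 18952 + 1 = 18953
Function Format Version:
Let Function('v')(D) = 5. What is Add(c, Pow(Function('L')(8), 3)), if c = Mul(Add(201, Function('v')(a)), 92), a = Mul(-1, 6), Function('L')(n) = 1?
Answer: 18953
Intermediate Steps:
a = -6
c = 18952 (c = Mul(Add(201, 5), 92) = Mul(206, 92) = 18952)
Add(c, Pow(Function('L')(8), 3)) = Add(18952, Pow(1, 3)) = Add(18952, 1) = 18953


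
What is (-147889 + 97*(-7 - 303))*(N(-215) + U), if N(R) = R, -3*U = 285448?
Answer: 50912824187/3 ≈ 1.6971e+10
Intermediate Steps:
U = -285448/3 (U = -1/3*285448 = -285448/3 ≈ -95149.)
(-147889 + 97*(-7 - 303))*(N(-215) + U) = (-147889 + 97*(-7 - 303))*(-215 - 285448/3) = (-147889 + 97*(-310))*(-286093/3) = (-147889 - 30070)*(-286093/3) = -177959*(-286093/3) = 50912824187/3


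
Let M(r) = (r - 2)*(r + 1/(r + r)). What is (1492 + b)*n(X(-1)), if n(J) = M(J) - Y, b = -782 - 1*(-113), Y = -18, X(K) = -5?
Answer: 441951/10 ≈ 44195.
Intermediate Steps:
M(r) = (-2 + r)*(r + 1/(2*r))
b = -669 (b = -782 + 113 = -669)
n(J) = 37/2 + J**2 - 1/J - 2*J (n(J) = (1/2 + J**2 - 1/J - 2*J) - 1*(-18) = (1/2 + J**2 - 1/J - 2*J) + 18 = 37/2 + J**2 - 1/J - 2*J)
(1492 + b)*n(X(-1)) = (1492 - 669)*(37/2 + (-5)**2 - 1/(-5) - 2*(-5)) = 823*(37/2 + 25 - 1*(-1/5) + 10) = 823*(37/2 + 25 + 1/5 + 10) = 823*(537/10) = 441951/10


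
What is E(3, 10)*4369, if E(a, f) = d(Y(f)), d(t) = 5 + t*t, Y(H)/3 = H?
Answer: 3953945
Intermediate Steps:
Y(H) = 3*H
d(t) = 5 + t²
E(a, f) = 5 + 9*f² (E(a, f) = 5 + (3*f)² = 5 + 9*f²)
E(3, 10)*4369 = (5 + 9*10²)*4369 = (5 + 9*100)*4369 = (5 + 900)*4369 = 905*4369 = 3953945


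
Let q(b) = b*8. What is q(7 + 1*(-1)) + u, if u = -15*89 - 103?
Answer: -1390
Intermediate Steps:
q(b) = 8*b
u = -1438 (u = -1335 - 103 = -1438)
q(7 + 1*(-1)) + u = 8*(7 + 1*(-1)) - 1438 = 8*(7 - 1) - 1438 = 8*6 - 1438 = 48 - 1438 = -1390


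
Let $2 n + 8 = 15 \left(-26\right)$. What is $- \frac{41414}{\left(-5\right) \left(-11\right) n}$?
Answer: $\frac{41414}{10945} \approx 3.7838$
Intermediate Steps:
$n = -199$ ($n = -4 + \frac{15 \left(-26\right)}{2} = -4 + \frac{1}{2} \left(-390\right) = -4 - 195 = -199$)
$- \frac{41414}{\left(-5\right) \left(-11\right) n} = - \frac{41414}{\left(-5\right) \left(-11\right) \left(-199\right)} = - \frac{41414}{55 \left(-199\right)} = - \frac{41414}{-10945} = \left(-41414\right) \left(- \frac{1}{10945}\right) = \frac{41414}{10945}$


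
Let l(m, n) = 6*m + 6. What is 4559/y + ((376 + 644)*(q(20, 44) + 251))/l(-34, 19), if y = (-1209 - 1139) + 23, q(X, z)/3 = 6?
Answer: -35490899/25575 ≈ -1387.7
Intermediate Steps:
q(X, z) = 18 (q(X, z) = 3*6 = 18)
y = -2325 (y = -2348 + 23 = -2325)
l(m, n) = 6 + 6*m
4559/y + ((376 + 644)*(q(20, 44) + 251))/l(-34, 19) = 4559/(-2325) + ((376 + 644)*(18 + 251))/(6 + 6*(-34)) = 4559*(-1/2325) + (1020*269)/(6 - 204) = -4559/2325 + 274380/(-198) = -4559/2325 + 274380*(-1/198) = -4559/2325 - 45730/33 = -35490899/25575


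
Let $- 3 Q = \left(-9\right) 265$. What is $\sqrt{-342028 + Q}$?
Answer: $i \sqrt{341233} \approx 584.15 i$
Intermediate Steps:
$Q = 795$ ($Q = - \frac{\left(-9\right) 265}{3} = \left(- \frac{1}{3}\right) \left(-2385\right) = 795$)
$\sqrt{-342028 + Q} = \sqrt{-342028 + 795} = \sqrt{-341233} = i \sqrt{341233}$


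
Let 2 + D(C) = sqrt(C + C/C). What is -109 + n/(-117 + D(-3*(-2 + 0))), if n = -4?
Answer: -110165/1011 + 2*sqrt(7)/7077 ≈ -108.97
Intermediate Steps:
D(C) = -2 + sqrt(1 + C) (D(C) = -2 + sqrt(C + C/C) = -2 + sqrt(C + 1) = -2 + sqrt(1 + C))
-109 + n/(-117 + D(-3*(-2 + 0))) = -109 - 4/(-117 + (-2 + sqrt(1 - 3*(-2 + 0)))) = -109 - 4/(-117 + (-2 + sqrt(1 - 3*(-2)))) = -109 - 4/(-117 + (-2 + sqrt(1 + 6))) = -109 - 4/(-117 + (-2 + sqrt(7))) = -109 - 4/(-119 + sqrt(7))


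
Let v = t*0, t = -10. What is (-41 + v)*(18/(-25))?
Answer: 738/25 ≈ 29.520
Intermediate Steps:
v = 0 (v = -10*0 = 0)
(-41 + v)*(18/(-25)) = (-41 + 0)*(18/(-25)) = -738*(-1)/25 = -41*(-18/25) = 738/25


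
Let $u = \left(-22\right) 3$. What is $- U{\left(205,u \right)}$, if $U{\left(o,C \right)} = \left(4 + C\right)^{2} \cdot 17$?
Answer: $-65348$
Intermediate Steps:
$u = -66$
$U{\left(o,C \right)} = 17 \left(4 + C\right)^{2}$
$- U{\left(205,u \right)} = - 17 \left(4 - 66\right)^{2} = - 17 \left(-62\right)^{2} = - 17 \cdot 3844 = \left(-1\right) 65348 = -65348$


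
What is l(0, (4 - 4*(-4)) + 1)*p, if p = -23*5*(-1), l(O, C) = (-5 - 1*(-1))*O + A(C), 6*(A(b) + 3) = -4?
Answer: -1265/3 ≈ -421.67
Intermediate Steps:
A(b) = -11/3 (A(b) = -3 + (1/6)*(-4) = -3 - 2/3 = -11/3)
l(O, C) = -11/3 - 4*O (l(O, C) = (-5 - 1*(-1))*O - 11/3 = (-5 + 1)*O - 11/3 = -4*O - 11/3 = -11/3 - 4*O)
p = 115 (p = -115*(-1) = 115)
l(0, (4 - 4*(-4)) + 1)*p = (-11/3 - 4*0)*115 = (-11/3 + 0)*115 = -11/3*115 = -1265/3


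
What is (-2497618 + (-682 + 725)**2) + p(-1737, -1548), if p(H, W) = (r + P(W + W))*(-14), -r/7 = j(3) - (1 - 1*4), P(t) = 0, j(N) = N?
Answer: -2495181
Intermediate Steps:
r = -42 (r = -7*(3 - (1 - 1*4)) = -7*(3 - (1 - 4)) = -7*(3 - 1*(-3)) = -7*(3 + 3) = -7*6 = -42)
p(H, W) = 588 (p(H, W) = (-42 + 0)*(-14) = -42*(-14) = 588)
(-2497618 + (-682 + 725)**2) + p(-1737, -1548) = (-2497618 + (-682 + 725)**2) + 588 = (-2497618 + 43**2) + 588 = (-2497618 + 1849) + 588 = -2495769 + 588 = -2495181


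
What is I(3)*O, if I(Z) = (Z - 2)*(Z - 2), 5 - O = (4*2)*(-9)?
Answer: 77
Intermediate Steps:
O = 77 (O = 5 - 4*2*(-9) = 5 - 8*(-9) = 5 - 1*(-72) = 5 + 72 = 77)
I(Z) = (-2 + Z)² (I(Z) = (-2 + Z)*(-2 + Z) = (-2 + Z)²)
I(3)*O = (-2 + 3)²*77 = 1²*77 = 1*77 = 77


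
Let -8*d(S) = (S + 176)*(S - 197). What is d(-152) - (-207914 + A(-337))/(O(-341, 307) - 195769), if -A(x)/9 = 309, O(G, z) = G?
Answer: 41023295/39222 ≈ 1045.9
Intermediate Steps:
A(x) = -2781 (A(x) = -9*309 = -2781)
d(S) = -(-197 + S)*(176 + S)/8 (d(S) = -(S + 176)*(S - 197)/8 = -(176 + S)*(-197 + S)/8 = -(-197 + S)*(176 + S)/8)
d(-152) - (-207914 + A(-337))/(O(-341, 307) - 195769) = (4334 - ⅛*(-152)² + (21/8)*(-152)) - (-207914 - 2781)/(-341 - 195769) = (4334 - ⅛*23104 - 399) - (-210695)/(-196110) = (4334 - 2888 - 399) - (-210695)*(-1)/196110 = 1047 - 1*42139/39222 = 1047 - 42139/39222 = 41023295/39222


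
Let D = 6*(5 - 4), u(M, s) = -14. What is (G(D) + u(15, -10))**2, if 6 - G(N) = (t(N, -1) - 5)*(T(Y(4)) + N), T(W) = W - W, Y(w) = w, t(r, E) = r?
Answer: 196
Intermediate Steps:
D = 6 (D = 6*1 = 6)
T(W) = 0
G(N) = 6 - N*(-5 + N) (G(N) = 6 - (N - 5)*(0 + N) = 6 - (-5 + N)*N = 6 - N*(-5 + N))
(G(D) + u(15, -10))**2 = ((6 - 1*6**2 + 5*6) - 14)**2 = ((6 - 1*36 + 30) - 14)**2 = ((6 - 36 + 30) - 14)**2 = (0 - 14)**2 = (-14)**2 = 196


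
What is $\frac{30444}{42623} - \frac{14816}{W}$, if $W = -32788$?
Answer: $\frac{58203580}{49911533} \approx 1.1661$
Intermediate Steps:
$\frac{30444}{42623} - \frac{14816}{W} = \frac{30444}{42623} - \frac{14816}{-32788} = 30444 \cdot \frac{1}{42623} - - \frac{3704}{8197} = \frac{30444}{42623} + \frac{3704}{8197} = \frac{58203580}{49911533}$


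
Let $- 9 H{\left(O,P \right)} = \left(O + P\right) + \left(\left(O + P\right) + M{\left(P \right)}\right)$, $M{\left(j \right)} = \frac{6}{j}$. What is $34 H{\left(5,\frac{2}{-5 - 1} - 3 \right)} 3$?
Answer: $- \frac{782}{45} \approx -17.378$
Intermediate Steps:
$H{\left(O,P \right)} = - \frac{2}{3 P} - \frac{2 O}{9} - \frac{2 P}{9}$ ($H{\left(O,P \right)} = - \frac{\left(O + P\right) + \left(\left(O + P\right) + \frac{6}{P}\right)}{9} = - \frac{\left(O + P\right) + \left(O + P + \frac{6}{P}\right)}{9} = - \frac{2 O + 2 P + \frac{6}{P}}{9} = - \frac{2}{3 P} - \frac{2 O}{9} - \frac{2 P}{9}$)
$34 H{\left(5,\frac{2}{-5 - 1} - 3 \right)} 3 = 34 \frac{2 \left(-3 + \left(\frac{2}{-5 - 1} - 3\right) \left(\left(-1\right) 5 - \left(\frac{2}{-5 - 1} - 3\right)\right)\right)}{9 \left(\frac{2}{-5 - 1} - 3\right)} 3 = 34 \frac{2 \left(-3 + \left(\frac{2}{-6} - 3\right) \left(-5 - \left(\frac{2}{-6} - 3\right)\right)\right)}{9 \left(\frac{2}{-6} - 3\right)} 3 = 34 \frac{2 \left(-3 + \left(2 \left(- \frac{1}{6}\right) - 3\right) \left(-5 - \left(2 \left(- \frac{1}{6}\right) - 3\right)\right)\right)}{9 \left(2 \left(- \frac{1}{6}\right) - 3\right)} 3 = 34 \frac{2 \left(-3 + \left(- \frac{1}{3} - 3\right) \left(-5 - \left(- \frac{1}{3} - 3\right)\right)\right)}{9 \left(- \frac{1}{3} - 3\right)} 3 = 34 \frac{2 \left(-3 - \frac{10 \left(-5 - - \frac{10}{3}\right)}{3}\right)}{9 \left(- \frac{10}{3}\right)} 3 = 34 \cdot \frac{2}{9} \left(- \frac{3}{10}\right) \left(-3 - \frac{10 \left(-5 + \frac{10}{3}\right)}{3}\right) 3 = 34 \cdot \frac{2}{9} \left(- \frac{3}{10}\right) \left(-3 - - \frac{50}{9}\right) 3 = 34 \cdot \frac{2}{9} \left(- \frac{3}{10}\right) \left(-3 + \frac{50}{9}\right) 3 = 34 \cdot \frac{2}{9} \left(- \frac{3}{10}\right) \frac{23}{9} \cdot 3 = 34 \left(- \frac{23}{135}\right) 3 = \left(- \frac{782}{135}\right) 3 = - \frac{782}{45}$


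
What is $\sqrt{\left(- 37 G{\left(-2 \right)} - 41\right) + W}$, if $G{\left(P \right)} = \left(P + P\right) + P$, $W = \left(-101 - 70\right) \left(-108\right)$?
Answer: $\sqrt{18649} \approx 136.56$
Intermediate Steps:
$W = 18468$ ($W = \left(-171\right) \left(-108\right) = 18468$)
$G{\left(P \right)} = 3 P$ ($G{\left(P \right)} = 2 P + P = 3 P$)
$\sqrt{\left(- 37 G{\left(-2 \right)} - 41\right) + W} = \sqrt{\left(- 37 \cdot 3 \left(-2\right) - 41\right) + 18468} = \sqrt{\left(\left(-37\right) \left(-6\right) - 41\right) + 18468} = \sqrt{\left(222 - 41\right) + 18468} = \sqrt{181 + 18468} = \sqrt{18649}$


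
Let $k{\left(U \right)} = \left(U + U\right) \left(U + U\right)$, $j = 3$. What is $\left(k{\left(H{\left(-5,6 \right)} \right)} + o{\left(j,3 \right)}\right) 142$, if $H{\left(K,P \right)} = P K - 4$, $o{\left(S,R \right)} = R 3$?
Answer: $657886$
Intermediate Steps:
$o{\left(S,R \right)} = 3 R$
$H{\left(K,P \right)} = -4 + K P$ ($H{\left(K,P \right)} = K P - 4 = -4 + K P$)
$k{\left(U \right)} = 4 U^{2}$ ($k{\left(U \right)} = 2 U 2 U = 4 U^{2}$)
$\left(k{\left(H{\left(-5,6 \right)} \right)} + o{\left(j,3 \right)}\right) 142 = \left(4 \left(-4 - 30\right)^{2} + 3 \cdot 3\right) 142 = \left(4 \left(-4 - 30\right)^{2} + 9\right) 142 = \left(4 \left(-34\right)^{2} + 9\right) 142 = \left(4 \cdot 1156 + 9\right) 142 = \left(4624 + 9\right) 142 = 4633 \cdot 142 = 657886$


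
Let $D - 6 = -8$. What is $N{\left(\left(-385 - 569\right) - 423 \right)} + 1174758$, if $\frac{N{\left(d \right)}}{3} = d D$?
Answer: $1183020$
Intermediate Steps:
$D = -2$ ($D = 6 - 8 = -2$)
$N{\left(d \right)} = - 6 d$ ($N{\left(d \right)} = 3 d \left(-2\right) = 3 \left(- 2 d\right) = - 6 d$)
$N{\left(\left(-385 - 569\right) - 423 \right)} + 1174758 = - 6 \left(\left(-385 - 569\right) - 423\right) + 1174758 = - 6 \left(-954 - 423\right) + 1174758 = \left(-6\right) \left(-1377\right) + 1174758 = 8262 + 1174758 = 1183020$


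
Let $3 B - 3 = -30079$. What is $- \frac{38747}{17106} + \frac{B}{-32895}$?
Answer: $- \frac{1103089213}{562701870} \approx -1.9603$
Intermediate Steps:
$B = - \frac{30076}{3}$ ($B = 1 + \frac{1}{3} \left(-30079\right) = 1 - \frac{30079}{3} = - \frac{30076}{3} \approx -10025.0$)
$- \frac{38747}{17106} + \frac{B}{-32895} = - \frac{38747}{17106} - \frac{30076}{3 \left(-32895\right)} = \left(-38747\right) \frac{1}{17106} - - \frac{30076}{98685} = - \frac{38747}{17106} + \frac{30076}{98685} = - \frac{1103089213}{562701870}$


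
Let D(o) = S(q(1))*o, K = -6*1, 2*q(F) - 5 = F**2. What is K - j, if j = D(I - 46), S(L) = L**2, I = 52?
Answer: -60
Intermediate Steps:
q(F) = 5/2 + F**2/2
K = -6
D(o) = 9*o (D(o) = (5/2 + (1/2)*1**2)**2*o = (5/2 + (1/2)*1)**2*o = (5/2 + 1/2)**2*o = 3**2*o = 9*o)
j = 54 (j = 9*(52 - 46) = 9*6 = 54)
K - j = -6 - 1*54 = -6 - 54 = -60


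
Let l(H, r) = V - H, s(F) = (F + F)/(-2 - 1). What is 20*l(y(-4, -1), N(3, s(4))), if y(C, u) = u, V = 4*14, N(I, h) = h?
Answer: 1140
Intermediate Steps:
s(F) = -2*F/3 (s(F) = (2*F)/(-3) = (2*F)*(-⅓) = -2*F/3)
V = 56
l(H, r) = 56 - H
20*l(y(-4, -1), N(3, s(4))) = 20*(56 - 1*(-1)) = 20*(56 + 1) = 20*57 = 1140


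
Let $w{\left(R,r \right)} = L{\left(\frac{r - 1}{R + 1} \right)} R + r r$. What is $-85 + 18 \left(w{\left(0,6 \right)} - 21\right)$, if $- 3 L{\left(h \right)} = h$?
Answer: $185$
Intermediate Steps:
$L{\left(h \right)} = - \frac{h}{3}$
$w{\left(R,r \right)} = r^{2} - \frac{R \left(-1 + r\right)}{3 \left(1 + R\right)}$ ($w{\left(R,r \right)} = - \frac{\left(r - 1\right) \frac{1}{R + 1}}{3} R + r r = - \frac{\left(-1 + r\right) \frac{1}{1 + R}}{3} R + r^{2} = - \frac{\frac{1}{1 + R} \left(-1 + r\right)}{3} R + r^{2} = - \frac{-1 + r}{3 \left(1 + R\right)} R + r^{2} = - \frac{R \left(-1 + r\right)}{3 \left(1 + R\right)} + r^{2} = r^{2} - \frac{R \left(-1 + r\right)}{3 \left(1 + R\right)}$)
$-85 + 18 \left(w{\left(0,6 \right)} - 21\right) = -85 + 18 \left(\frac{0 \left(1 - 6\right) + 3 \cdot 6^{2} \left(1 + 0\right)}{3 \left(1 + 0\right)} - 21\right) = -85 + 18 \left(\frac{0 \left(1 - 6\right) + 3 \cdot 36 \cdot 1}{3 \cdot 1} - 21\right) = -85 + 18 \left(\frac{1}{3} \cdot 1 \left(0 \left(-5\right) + 108\right) - 21\right) = -85 + 18 \left(\frac{1}{3} \cdot 1 \left(0 + 108\right) - 21\right) = -85 + 18 \left(\frac{1}{3} \cdot 1 \cdot 108 - 21\right) = -85 + 18 \left(36 - 21\right) = -85 + 18 \cdot 15 = -85 + 270 = 185$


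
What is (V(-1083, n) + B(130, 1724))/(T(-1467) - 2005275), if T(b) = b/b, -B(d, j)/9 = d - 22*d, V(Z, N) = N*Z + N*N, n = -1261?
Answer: -1490177/1002637 ≈ -1.4863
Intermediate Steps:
V(Z, N) = N² + N*Z (V(Z, N) = N*Z + N² = N² + N*Z)
B(d, j) = 189*d (B(d, j) = -9*(d - 22*d) = -(-189)*d = 189*d)
T(b) = 1
(V(-1083, n) + B(130, 1724))/(T(-1467) - 2005275) = (-1261*(-1261 - 1083) + 189*130)/(1 - 2005275) = (-1261*(-2344) + 24570)/(-2005274) = (2955784 + 24570)*(-1/2005274) = 2980354*(-1/2005274) = -1490177/1002637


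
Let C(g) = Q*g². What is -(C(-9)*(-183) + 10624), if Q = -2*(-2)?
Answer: 48668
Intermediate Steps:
Q = 4
C(g) = 4*g²
-(C(-9)*(-183) + 10624) = -((4*(-9)²)*(-183) + 10624) = -((4*81)*(-183) + 10624) = -(324*(-183) + 10624) = -(-59292 + 10624) = -1*(-48668) = 48668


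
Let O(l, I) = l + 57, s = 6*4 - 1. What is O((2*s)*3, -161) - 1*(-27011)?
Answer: 27206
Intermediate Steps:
s = 23 (s = 24 - 1 = 23)
O(l, I) = 57 + l
O((2*s)*3, -161) - 1*(-27011) = (57 + (2*23)*3) - 1*(-27011) = (57 + 46*3) + 27011 = (57 + 138) + 27011 = 195 + 27011 = 27206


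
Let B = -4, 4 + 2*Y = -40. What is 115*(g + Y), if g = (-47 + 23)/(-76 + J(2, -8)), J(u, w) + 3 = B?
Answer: -207230/83 ≈ -2496.7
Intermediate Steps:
Y = -22 (Y = -2 + (½)*(-40) = -2 - 20 = -22)
J(u, w) = -7 (J(u, w) = -3 - 4 = -7)
g = 24/83 (g = (-47 + 23)/(-76 - 7) = -24/(-83) = -24*(-1/83) = 24/83 ≈ 0.28916)
115*(g + Y) = 115*(24/83 - 22) = 115*(-1802/83) = -207230/83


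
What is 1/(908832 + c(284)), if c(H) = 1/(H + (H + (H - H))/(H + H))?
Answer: 569/517125410 ≈ 1.1003e-6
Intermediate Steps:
c(H) = 1/(½ + H) (c(H) = 1/(H + (H + 0)/((2*H))) = 1/(H + H*(1/(2*H))) = 1/(H + ½) = 1/(½ + H))
1/(908832 + c(284)) = 1/(908832 + 2/(1 + 2*284)) = 1/(908832 + 2/(1 + 568)) = 1/(908832 + 2/569) = 1/(517125410/569) = 569/517125410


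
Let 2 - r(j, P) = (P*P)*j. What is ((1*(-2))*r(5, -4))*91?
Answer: 14196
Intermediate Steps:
r(j, P) = 2 - j*P² (r(j, P) = 2 - P*P*j = 2 - P²*j = 2 - j*P²)
((1*(-2))*r(5, -4))*91 = ((1*(-2))*(2 - 1*5*(-4)²))*91 = -2*(2 - 1*5*16)*91 = -2*(2 - 80)*91 = -2*(-78)*91 = 156*91 = 14196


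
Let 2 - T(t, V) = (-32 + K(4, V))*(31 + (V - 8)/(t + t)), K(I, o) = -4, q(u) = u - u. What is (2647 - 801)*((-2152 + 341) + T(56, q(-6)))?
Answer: -8988174/7 ≈ -1.2840e+6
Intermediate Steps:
q(u) = 0
T(t, V) = 1118 + 18*(-8 + V)/t (T(t, V) = 2 - (-32 - 4)*(31 + (V - 8)/(t + t)) = 2 - (-36)*(31 + (-8 + V)/((2*t))) = 2 - (-36)*(31 + (-8 + V)*(1/(2*t))) = 2 - (-36)*(31 + (-8 + V)/(2*t)) = 2 - (-1116 - 18*(-8 + V)/t) = 2 + (1116 + 18*(-8 + V)/t) = 1118 + 18*(-8 + V)/t)
(2647 - 801)*((-2152 + 341) + T(56, q(-6))) = (2647 - 801)*((-2152 + 341) + 2*(-72 + 9*0 + 559*56)/56) = 1846*(-1811 + 2*(1/56)*(-72 + 0 + 31304)) = 1846*(-1811 + 2*(1/56)*31232) = 1846*(-1811 + 7808/7) = 1846*(-4869/7) = -8988174/7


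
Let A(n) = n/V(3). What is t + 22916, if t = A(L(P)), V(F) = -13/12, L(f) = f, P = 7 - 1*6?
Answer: 297896/13 ≈ 22915.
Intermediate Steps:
P = 1 (P = 7 - 6 = 1)
V(F) = -13/12 (V(F) = -13*1/12 = -13/12)
A(n) = -12*n/13 (A(n) = n/(-13/12) = n*(-12/13) = -12*n/13)
t = -12/13 (t = -12/13*1 = -12/13 ≈ -0.92308)
t + 22916 = -12/13 + 22916 = 297896/13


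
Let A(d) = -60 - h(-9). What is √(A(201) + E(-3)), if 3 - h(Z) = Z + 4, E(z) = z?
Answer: I*√71 ≈ 8.4261*I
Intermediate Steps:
h(Z) = -1 - Z (h(Z) = 3 - (Z + 4) = 3 - (4 + Z) = 3 + (-4 - Z) = -1 - Z)
A(d) = -68 (A(d) = -60 - (-1 - 1*(-9)) = -60 - (-1 + 9) = -60 - 1*8 = -60 - 8 = -68)
√(A(201) + E(-3)) = √(-68 - 3) = √(-71) = I*√71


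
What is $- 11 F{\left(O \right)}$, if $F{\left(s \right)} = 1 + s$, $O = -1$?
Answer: $0$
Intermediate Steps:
$- 11 F{\left(O \right)} = - 11 \left(1 - 1\right) = \left(-11\right) 0 = 0$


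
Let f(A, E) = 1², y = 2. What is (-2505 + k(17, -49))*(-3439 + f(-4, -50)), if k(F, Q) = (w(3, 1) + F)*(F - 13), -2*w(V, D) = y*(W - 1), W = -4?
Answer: 8309646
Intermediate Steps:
w(V, D) = 5 (w(V, D) = -(-4 - 1) = -(-5) = -½*(-10) = 5)
k(F, Q) = (-13 + F)*(5 + F) (k(F, Q) = (5 + F)*(F - 13) = (5 + F)*(-13 + F) = (-13 + F)*(5 + F))
f(A, E) = 1
(-2505 + k(17, -49))*(-3439 + f(-4, -50)) = (-2505 + (-65 + 17² - 8*17))*(-3439 + 1) = (-2505 + (-65 + 289 - 136))*(-3438) = (-2505 + 88)*(-3438) = -2417*(-3438) = 8309646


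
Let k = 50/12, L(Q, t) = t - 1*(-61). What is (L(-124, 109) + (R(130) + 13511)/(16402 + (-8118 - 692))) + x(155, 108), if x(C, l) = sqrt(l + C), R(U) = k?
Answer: 7824931/45552 + sqrt(263) ≈ 188.00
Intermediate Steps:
L(Q, t) = 61 + t (L(Q, t) = t + 61 = 61 + t)
k = 25/6 (k = 50*(1/12) = 25/6 ≈ 4.1667)
R(U) = 25/6
x(C, l) = sqrt(C + l)
(L(-124, 109) + (R(130) + 13511)/(16402 + (-8118 - 692))) + x(155, 108) = ((61 + 109) + (25/6 + 13511)/(16402 + (-8118 - 692))) + sqrt(155 + 108) = (170 + 81091/(6*(16402 - 8810))) + sqrt(263) = (170 + (81091/6)/7592) + sqrt(263) = (170 + (81091/6)*(1/7592)) + sqrt(263) = (170 + 81091/45552) + sqrt(263) = 7824931/45552 + sqrt(263)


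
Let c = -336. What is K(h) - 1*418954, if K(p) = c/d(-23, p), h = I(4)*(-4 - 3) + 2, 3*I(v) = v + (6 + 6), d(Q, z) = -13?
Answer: -5446066/13 ≈ -4.1893e+5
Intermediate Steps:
I(v) = 4 + v/3 (I(v) = (v + (6 + 6))/3 = (v + 12)/3 = (12 + v)/3 = 4 + v/3)
h = -106/3 (h = (4 + (⅓)*4)*(-4 - 3) + 2 = (4 + 4/3)*(-7) + 2 = (16/3)*(-7) + 2 = -112/3 + 2 = -106/3 ≈ -35.333)
K(p) = 336/13 (K(p) = -336/(-13) = -336*(-1/13) = 336/13)
K(h) - 1*418954 = 336/13 - 1*418954 = 336/13 - 418954 = -5446066/13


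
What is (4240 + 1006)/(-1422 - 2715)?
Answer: -5246/4137 ≈ -1.2681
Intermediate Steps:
(4240 + 1006)/(-1422 - 2715) = 5246/(-4137) = 5246*(-1/4137) = -5246/4137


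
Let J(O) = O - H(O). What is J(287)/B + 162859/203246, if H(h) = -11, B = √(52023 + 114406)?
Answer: 162859/203246 + 298*√166429/166429 ≈ 1.5318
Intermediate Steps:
B = √166429 ≈ 407.96
J(O) = 11 + O (J(O) = O - 1*(-11) = O + 11 = 11 + O)
J(287)/B + 162859/203246 = (11 + 287)/(√166429) + 162859/203246 = 298*(√166429/166429) + 162859*(1/203246) = 298*√166429/166429 + 162859/203246 = 162859/203246 + 298*√166429/166429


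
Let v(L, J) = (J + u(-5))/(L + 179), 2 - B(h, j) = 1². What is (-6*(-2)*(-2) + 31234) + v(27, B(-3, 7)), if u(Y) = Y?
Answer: 3214628/103 ≈ 31210.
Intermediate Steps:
B(h, j) = 1 (B(h, j) = 2 - 1*1² = 2 - 1*1 = 2 - 1 = 1)
v(L, J) = (-5 + J)/(179 + L) (v(L, J) = (J - 5)/(L + 179) = (-5 + J)/(179 + L))
(-6*(-2)*(-2) + 31234) + v(27, B(-3, 7)) = (-6*(-2)*(-2) + 31234) + (-5 + 1)/(179 + 27) = (12*(-2) + 31234) - 4/206 = (-24 + 31234) + (1/206)*(-4) = 31210 - 2/103 = 3214628/103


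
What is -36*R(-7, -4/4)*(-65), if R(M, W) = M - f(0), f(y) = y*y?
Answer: -16380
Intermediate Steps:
f(y) = y²
R(M, W) = M (R(M, W) = M - 1*0² = M - 1*0 = M + 0 = M)
-36*R(-7, -4/4)*(-65) = -36*(-7)*(-65) = 252*(-65) = -16380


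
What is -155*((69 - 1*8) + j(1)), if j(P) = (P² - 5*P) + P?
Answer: -8990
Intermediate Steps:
j(P) = P² - 4*P
-155*((69 - 1*8) + j(1)) = -155*((69 - 1*8) + 1*(-4 + 1)) = -155*((69 - 8) + 1*(-3)) = -155*(61 - 3) = -155*58 = -8990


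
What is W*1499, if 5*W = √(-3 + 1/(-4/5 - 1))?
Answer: 5996*I*√2/15 ≈ 565.31*I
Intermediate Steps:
W = 4*I*√2/15 (W = √(-3 + 1/(-4/5 - 1))/5 = √(-3 + 1/(-4*⅕ - 1))/5 = √(-3 + 1/(-⅘ - 1))/5 = √(-3 + 1/(-9/5))/5 = √(-3 - 5/9)/5 = √(-32/9)/5 = (4*I*√2/3)/5 = 4*I*√2/15 ≈ 0.37712*I)
W*1499 = (4*I*√2/15)*1499 = 5996*I*√2/15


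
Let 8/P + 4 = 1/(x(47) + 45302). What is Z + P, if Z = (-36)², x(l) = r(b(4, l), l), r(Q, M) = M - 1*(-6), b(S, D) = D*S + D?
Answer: 234756184/181419 ≈ 1294.0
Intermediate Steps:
b(S, D) = D + D*S
r(Q, M) = 6 + M (r(Q, M) = M + 6 = 6 + M)
x(l) = 6 + l
P = -362840/181419 (P = 8/(-4 + 1/((6 + 47) + 45302)) = 8/(-4 + 1/(53 + 45302)) = 8/(-4 + 1/45355) = 8/(-181419/45355) = 8*(-45355/181419) = -362840/181419 ≈ -2.0000)
Z = 1296
Z + P = 1296 - 362840/181419 = 234756184/181419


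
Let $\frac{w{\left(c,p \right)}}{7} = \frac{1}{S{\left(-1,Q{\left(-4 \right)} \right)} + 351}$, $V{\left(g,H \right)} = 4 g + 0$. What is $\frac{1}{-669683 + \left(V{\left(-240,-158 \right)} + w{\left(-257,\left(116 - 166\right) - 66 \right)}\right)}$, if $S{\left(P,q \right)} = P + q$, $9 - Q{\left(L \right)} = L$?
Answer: $- \frac{363}{243443402} \approx -1.4911 \cdot 10^{-6}$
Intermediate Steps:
$Q{\left(L \right)} = 9 - L$
$V{\left(g,H \right)} = 4 g$
$w{\left(c,p \right)} = \frac{7}{363}$ ($w{\left(c,p \right)} = \frac{7}{\left(-1 + \left(9 - -4\right)\right) + 351} = \frac{7}{\left(-1 + \left(9 + 4\right)\right) + 351} = \frac{7}{\left(-1 + 13\right) + 351} = \frac{7}{12 + 351} = \frac{7}{363}$)
$\frac{1}{-669683 + \left(V{\left(-240,-158 \right)} + w{\left(-257,\left(116 - 166\right) - 66 \right)}\right)} = \frac{1}{-669683 + \left(4 \left(-240\right) + \frac{7}{363}\right)} = \frac{1}{-669683 + \left(-960 + \frac{7}{363}\right)} = \frac{1}{-669683 - \frac{348473}{363}} = \frac{1}{- \frac{243443402}{363}} = - \frac{363}{243443402}$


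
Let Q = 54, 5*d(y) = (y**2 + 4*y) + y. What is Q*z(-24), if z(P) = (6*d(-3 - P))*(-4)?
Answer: -707616/5 ≈ -1.4152e+5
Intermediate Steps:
d(y) = y + y**2/5 (d(y) = ((y**2 + 4*y) + y)/5 = (y**2 + 5*y)/5 = y + y**2/5)
z(P) = -24*(-3 - P)*(2 - P)/5 (z(P) = (6*((-3 - P)*(5 + (-3 - P))/5))*(-4) = (6*((-3 - P)*(2 - P)/5))*(-4) = (6*(-3 - P)*(2 - P)/5)*(-4) = -24*(-3 - P)*(2 - P)/5)
Q*z(-24) = 54*(-24*(-2 - 24)*(3 - 24)/5) = 54*(-24/5*(-26)*(-21)) = 54*(-13104/5) = -707616/5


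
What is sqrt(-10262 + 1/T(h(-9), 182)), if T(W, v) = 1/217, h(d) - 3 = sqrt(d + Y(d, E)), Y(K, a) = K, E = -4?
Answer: 7*I*sqrt(205) ≈ 100.22*I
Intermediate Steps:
h(d) = 3 + sqrt(2)*sqrt(d) (h(d) = 3 + sqrt(d + d) = 3 + sqrt(2*d) = 3 + sqrt(2)*sqrt(d))
T(W, v) = 1/217
sqrt(-10262 + 1/T(h(-9), 182)) = sqrt(-10262 + 1/(1/217)) = sqrt(-10262 + 217) = sqrt(-10045) = 7*I*sqrt(205)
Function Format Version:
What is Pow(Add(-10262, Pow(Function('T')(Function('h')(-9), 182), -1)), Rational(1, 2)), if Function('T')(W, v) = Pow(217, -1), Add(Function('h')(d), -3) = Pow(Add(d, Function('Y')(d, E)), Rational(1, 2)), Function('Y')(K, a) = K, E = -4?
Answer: Mul(7, I, Pow(205, Rational(1, 2))) ≈ Mul(100.22, I)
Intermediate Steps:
Function('h')(d) = Add(3, Mul(Pow(2, Rational(1, 2)), Pow(d, Rational(1, 2)))) (Function('h')(d) = Add(3, Pow(Add(d, d), Rational(1, 2))) = Add(3, Pow(Mul(2, d), Rational(1, 2))) = Add(3, Mul(Pow(2, Rational(1, 2)), Pow(d, Rational(1, 2)))))
Function('T')(W, v) = Rational(1, 217)
Pow(Add(-10262, Pow(Function('T')(Function('h')(-9), 182), -1)), Rational(1, 2)) = Pow(Add(-10262, Pow(Rational(1, 217), -1)), Rational(1, 2)) = Pow(Add(-10262, 217), Rational(1, 2)) = Pow(-10045, Rational(1, 2)) = Mul(7, I, Pow(205, Rational(1, 2)))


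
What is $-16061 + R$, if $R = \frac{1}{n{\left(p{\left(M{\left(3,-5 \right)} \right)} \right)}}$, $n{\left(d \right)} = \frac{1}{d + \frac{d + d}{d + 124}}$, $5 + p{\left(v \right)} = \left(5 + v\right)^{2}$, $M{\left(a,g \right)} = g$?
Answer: $- \frac{1911864}{119} \approx -16066.0$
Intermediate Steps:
$p{\left(v \right)} = -5 + \left(5 + v\right)^{2}$
$n{\left(d \right)} = \frac{1}{d + \frac{2 d}{124 + d}}$
$R = - \frac{605}{119}$ ($R = \frac{1}{\frac{1}{-5 + \left(5 - 5\right)^{2}} \frac{1}{126 - \left(5 - \left(5 - 5\right)^{2}\right)} \left(124 - \left(5 - \left(5 - 5\right)^{2}\right)\right)} = \frac{1}{\frac{1}{-5 + 0^{2}} \frac{1}{126 - \left(5 - 0^{2}\right)} \left(124 - \left(5 - 0^{2}\right)\right)} = \frac{1}{\frac{1}{-5 + 0} \frac{1}{126 + \left(-5 + 0\right)} \left(124 + \left(-5 + 0\right)\right)} = \frac{1}{\frac{1}{-5} \frac{1}{126 - 5} \left(124 - 5\right)} = \frac{1}{\left(- \frac{1}{5}\right) \frac{1}{121} \cdot 119} = \frac{1}{- \frac{119}{605}} = - \frac{605}{119} \approx -5.084$)
$-16061 + R = -16061 - \frac{605}{119} = - \frac{1911864}{119}$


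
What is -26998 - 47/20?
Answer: -540007/20 ≈ -27000.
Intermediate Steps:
-26998 - 47/20 = -540007/20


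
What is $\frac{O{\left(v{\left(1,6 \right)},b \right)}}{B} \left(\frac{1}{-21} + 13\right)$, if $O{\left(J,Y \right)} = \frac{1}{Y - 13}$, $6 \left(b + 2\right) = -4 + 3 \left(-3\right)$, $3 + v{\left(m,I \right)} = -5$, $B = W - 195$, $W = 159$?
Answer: $\frac{136}{6489} \approx 0.020959$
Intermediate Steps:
$B = -36$ ($B = 159 - 195 = -36$)
$v{\left(m,I \right)} = -8$ ($v{\left(m,I \right)} = -3 - 5 = -8$)
$b = - \frac{25}{6}$ ($b = -2 + \frac{-4 + 3 \left(-3\right)}{6} = -2 + \frac{-4 - 9}{6} = -2 + \frac{1}{6} \left(-13\right) = -2 - \frac{13}{6} = - \frac{25}{6} \approx -4.1667$)
$O{\left(J,Y \right)} = \frac{1}{-13 + Y}$
$\frac{O{\left(v{\left(1,6 \right)},b \right)}}{B} \left(\frac{1}{-21} + 13\right) = \frac{1}{\left(-13 - \frac{25}{6}\right) \left(-36\right)} \left(\frac{1}{-21} + 13\right) = \frac{1}{- \frac{103}{6}} \left(- \frac{1}{36}\right) \left(- \frac{1}{21} + 13\right) = \left(- \frac{6}{103}\right) \left(- \frac{1}{36}\right) \frac{272}{21} = \frac{1}{618} \cdot \frac{272}{21} = \frac{136}{6489}$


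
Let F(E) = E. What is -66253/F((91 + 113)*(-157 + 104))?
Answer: 66253/10812 ≈ 6.1277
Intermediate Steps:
-66253/F((91 + 113)*(-157 + 104)) = -66253*1/((-157 + 104)*(91 + 113)) = -66253/(204*(-53)) = -66253/(-10812) = -66253*(-1/10812) = 66253/10812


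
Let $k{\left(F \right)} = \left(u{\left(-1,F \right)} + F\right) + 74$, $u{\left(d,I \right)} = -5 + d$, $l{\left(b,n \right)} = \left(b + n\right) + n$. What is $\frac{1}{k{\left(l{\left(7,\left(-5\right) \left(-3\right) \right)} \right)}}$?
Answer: $\frac{1}{105} \approx 0.0095238$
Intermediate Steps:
$l{\left(b,n \right)} = b + 2 n$
$k{\left(F \right)} = 68 + F$ ($k{\left(F \right)} = \left(\left(-5 - 1\right) + F\right) + 74 = \left(-6 + F\right) + 74 = 68 + F$)
$\frac{1}{k{\left(l{\left(7,\left(-5\right) \left(-3\right) \right)} \right)}} = \frac{1}{68 + \left(7 + 2 \left(\left(-5\right) \left(-3\right)\right)\right)} = \frac{1}{68 + \left(7 + 2 \cdot 15\right)} = \frac{1}{68 + \left(7 + 30\right)} = \frac{1}{68 + 37} = \frac{1}{105}$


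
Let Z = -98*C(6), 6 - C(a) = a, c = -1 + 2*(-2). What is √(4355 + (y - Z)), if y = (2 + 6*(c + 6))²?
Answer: 3*√491 ≈ 66.476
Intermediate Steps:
c = -5 (c = -1 - 4 = -5)
C(a) = 6 - a
Z = 0 (Z = -98*(6 - 1*6) = -98*(6 - 6) = -98*0 = 0)
y = 64 (y = (2 + 6*(-5 + 6))² = (2 + 6*1)² = (2 + 6)² = 8² = 64)
√(4355 + (y - Z)) = √(4355 + (64 - 1*0)) = √(4355 + (64 + 0)) = √(4355 + 64) = √4419 = 3*√491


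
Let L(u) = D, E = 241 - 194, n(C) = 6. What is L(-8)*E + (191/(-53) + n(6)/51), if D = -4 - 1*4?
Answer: -341917/901 ≈ -379.49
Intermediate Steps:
D = -8 (D = -4 - 4 = -8)
E = 47
L(u) = -8
L(-8)*E + (191/(-53) + n(6)/51) = -8*47 + (191/(-53) + 6/51) = -376 + (191*(-1/53) + 6*(1/51)) = -376 + (-191/53 + 2/17) = -376 - 3141/901 = -341917/901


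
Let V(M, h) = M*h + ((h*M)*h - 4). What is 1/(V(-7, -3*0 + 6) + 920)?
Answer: 1/622 ≈ 0.0016077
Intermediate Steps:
V(M, h) = -4 + M*h + M*h² (V(M, h) = M*h + ((M*h)*h - 4) = M*h + (M*h² - 4) = M*h + (-4 + M*h²) = -4 + M*h + M*h²)
1/(V(-7, -3*0 + 6) + 920) = 1/((-4 - 7*(-3*0 + 6) - 7*(-3*0 + 6)²) + 920) = 1/((-4 - 7*(0 + 6) - 7*(0 + 6)²) + 920) = 1/((-4 - 7*6 - 7*6²) + 920) = 1/((-4 - 42 - 7*36) + 920) = 1/((-4 - 42 - 252) + 920) = 1/(-298 + 920) = 1/622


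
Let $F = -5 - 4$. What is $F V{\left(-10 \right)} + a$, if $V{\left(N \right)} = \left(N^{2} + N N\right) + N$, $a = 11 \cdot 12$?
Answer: $-1578$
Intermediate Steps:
$F = -9$ ($F = -5 - 4 = -9$)
$a = 132$
$V{\left(N \right)} = N + 2 N^{2}$ ($V{\left(N \right)} = \left(N^{2} + N^{2}\right) + N = 2 N^{2} + N = N + 2 N^{2}$)
$F V{\left(-10 \right)} + a = - 9 \left(- 10 \left(1 + 2 \left(-10\right)\right)\right) + 132 = - 9 \left(- 10 \left(1 - 20\right)\right) + 132 = - 9 \left(\left(-10\right) \left(-19\right)\right) + 132 = \left(-9\right) 190 + 132 = -1710 + 132 = -1578$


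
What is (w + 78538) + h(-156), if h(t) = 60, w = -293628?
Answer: -215030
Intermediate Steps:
(w + 78538) + h(-156) = (-293628 + 78538) + 60 = -215090 + 60 = -215030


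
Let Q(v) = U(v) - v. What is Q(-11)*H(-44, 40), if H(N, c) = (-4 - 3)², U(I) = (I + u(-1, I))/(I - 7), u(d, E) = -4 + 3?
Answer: 1715/3 ≈ 571.67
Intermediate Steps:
u(d, E) = -1
U(I) = (-1 + I)/(-7 + I) (U(I) = (I - 1)/(I - 7) = (-1 + I)/(-7 + I))
H(N, c) = 49 (H(N, c) = (-7)² = 49)
Q(v) = -v + (-1 + v)/(-7 + v) (Q(v) = (-1 + v)/(-7 + v) - v = -v + (-1 + v)/(-7 + v))
Q(-11)*H(-44, 40) = ((-1 - 11 - 1*(-11)*(-7 - 11))/(-7 - 11))*49 = ((-1 - 11 - 1*(-11)*(-18))/(-18))*49 = -(-1 - 11 - 198)/18*49 = -1/18*(-210)*49 = (35/3)*49 = 1715/3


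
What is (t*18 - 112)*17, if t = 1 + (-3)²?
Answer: 1156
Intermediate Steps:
t = 10 (t = 1 + 9 = 10)
(t*18 - 112)*17 = (10*18 - 112)*17 = (180 - 112)*17 = 68*17 = 1156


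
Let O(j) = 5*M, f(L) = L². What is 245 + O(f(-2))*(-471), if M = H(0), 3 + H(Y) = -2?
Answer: 12020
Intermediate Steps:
H(Y) = -5 (H(Y) = -3 - 2 = -5)
M = -5
O(j) = -25 (O(j) = 5*(-5) = -25)
245 + O(f(-2))*(-471) = 245 - 25*(-471) = 245 + 11775 = 12020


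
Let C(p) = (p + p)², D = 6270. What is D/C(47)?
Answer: 3135/4418 ≈ 0.70960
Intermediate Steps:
C(p) = 4*p² (C(p) = (2*p)² = 4*p²)
D/C(47) = 6270/((4*47²)) = 6270/((4*2209)) = 6270/8836 = 6270*(1/8836) = 3135/4418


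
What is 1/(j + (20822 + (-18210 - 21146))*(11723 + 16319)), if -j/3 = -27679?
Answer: -1/519647391 ≈ -1.9244e-9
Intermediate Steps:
j = 83037 (j = -3*(-27679) = 83037)
1/(j + (20822 + (-18210 - 21146))*(11723 + 16319)) = 1/(83037 + (20822 + (-18210 - 21146))*(11723 + 16319)) = 1/(83037 + (20822 - 39356)*28042) = 1/(83037 - 18534*28042) = 1/(83037 - 519730428) = 1/(-519647391) = -1/519647391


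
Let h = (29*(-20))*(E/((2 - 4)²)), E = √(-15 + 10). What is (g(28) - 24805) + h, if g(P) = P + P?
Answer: -24749 - 145*I*√5 ≈ -24749.0 - 324.23*I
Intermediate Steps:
g(P) = 2*P
E = I*√5 (E = √(-5) = I*√5 ≈ 2.2361*I)
h = -145*I*√5 (h = (29*(-20))*((I*√5)/((2 - 4)²)) = -580*I*√5/((-2)²) = -580*I*√5/4 = -145*I*√5 ≈ -324.23*I)
(g(28) - 24805) + h = (2*28 - 24805) - 145*I*√5 = (56 - 24805) - 145*I*√5 = -24749 - 145*I*√5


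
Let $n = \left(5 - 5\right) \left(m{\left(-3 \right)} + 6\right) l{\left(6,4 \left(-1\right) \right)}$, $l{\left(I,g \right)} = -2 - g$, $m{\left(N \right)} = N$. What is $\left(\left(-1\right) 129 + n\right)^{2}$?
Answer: $16641$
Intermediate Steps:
$n = 0$ ($n = \left(5 - 5\right) \left(-3 + 6\right) \left(-2 - 4 \left(-1\right)\right) = 0 \cdot 3 \left(-2 - -4\right) = 0 \cdot 3 \left(-2 + 4\right) = 0 \cdot 3 \cdot 2 = 0 \cdot 6 = 0$)
$\left(\left(-1\right) 129 + n\right)^{2} = \left(\left(-1\right) 129 + 0\right)^{2} = \left(-129 + 0\right)^{2} = \left(-129\right)^{2} = 16641$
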